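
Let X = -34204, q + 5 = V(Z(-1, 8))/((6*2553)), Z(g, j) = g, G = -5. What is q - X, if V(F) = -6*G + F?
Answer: 523860311/15318 ≈ 34199.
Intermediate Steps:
V(F) = 30 + F (V(F) = -6*(-5) + F = 30 + F)
q = -76561/15318 (q = -5 + (30 - 1)/((6*2553)) = -5 + 29/15318 = -76561/15318 ≈ -4.9981)
q - X = -76561/15318 - 1*(-34204) = -76561/15318 + 34204 = 523860311/15318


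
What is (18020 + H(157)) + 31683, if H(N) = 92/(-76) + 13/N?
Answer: 148260685/2983 ≈ 49702.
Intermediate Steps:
H(N) = -23/19 + 13/N (H(N) = 92*(-1/76) + 13/N = -23/19 + 13/N)
(18020 + H(157)) + 31683 = (18020 + (-23/19 + 13/157)) + 31683 = (18020 - 3364/2983) + 31683 = 53750296/2983 + 31683 = 148260685/2983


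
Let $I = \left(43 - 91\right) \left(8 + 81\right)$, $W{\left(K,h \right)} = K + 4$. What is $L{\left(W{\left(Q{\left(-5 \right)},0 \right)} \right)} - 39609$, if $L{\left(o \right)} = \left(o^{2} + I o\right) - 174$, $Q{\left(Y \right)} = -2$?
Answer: $-48323$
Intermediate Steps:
$W{\left(K,h \right)} = 4 + K$
$I = -4272$ ($I = \left(-48\right) 89 = -4272$)
$L{\left(o \right)} = -174 + o^{2} - 4272 o$ ($L{\left(o \right)} = \left(o^{2} - 4272 o\right) - 174 = -174 + o^{2} - 4272 o$)
$L{\left(W{\left(Q{\left(-5 \right)},0 \right)} \right)} - 39609 = \left(-174 + \left(4 - 2\right)^{2} - 4272 \left(4 - 2\right)\right) - 39609 = \left(-174 + 2^{2} - 8544\right) - 39609 = \left(-174 + 4 - 8544\right) - 39609 = -8714 - 39609 = -48323$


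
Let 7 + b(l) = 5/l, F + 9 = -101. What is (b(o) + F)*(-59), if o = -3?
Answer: 21004/3 ≈ 7001.3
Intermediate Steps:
F = -110 (F = -9 - 101 = -110)
b(l) = -7 + 5/l
(b(o) + F)*(-59) = ((-7 + 5/(-3)) - 110)*(-59) = ((-7 + 5*(-1/3)) - 110)*(-59) = ((-7 - 5/3) - 110)*(-59) = (-26/3 - 110)*(-59) = -356/3*(-59) = 21004/3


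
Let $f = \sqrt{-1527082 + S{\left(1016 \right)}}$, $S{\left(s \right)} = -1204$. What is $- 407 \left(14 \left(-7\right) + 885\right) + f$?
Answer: $-320309 + i \sqrt{1528286} \approx -3.2031 \cdot 10^{5} + 1236.2 i$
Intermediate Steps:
$f = i \sqrt{1528286}$ ($f = \sqrt{-1527082 - 1204} = \sqrt{-1528286} = i \sqrt{1528286} \approx 1236.2 i$)
$- 407 \left(14 \left(-7\right) + 885\right) + f = - 407 \left(14 \left(-7\right) + 885\right) + i \sqrt{1528286} = - 407 \left(-98 + 885\right) + i \sqrt{1528286} = \left(-407\right) 787 + i \sqrt{1528286} = -320309 + i \sqrt{1528286}$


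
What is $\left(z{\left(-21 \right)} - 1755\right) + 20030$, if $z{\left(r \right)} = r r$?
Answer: $18716$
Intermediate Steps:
$z{\left(r \right)} = r^{2}$
$\left(z{\left(-21 \right)} - 1755\right) + 20030 = \left(\left(-21\right)^{2} - 1755\right) + 20030 = \left(441 - 1755\right) + 20030 = -1314 + 20030 = 18716$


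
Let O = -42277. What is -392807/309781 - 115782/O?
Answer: 19260362203/13096611337 ≈ 1.4706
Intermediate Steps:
-392807/309781 - 115782/O = -392807/309781 - 115782/(-42277) = -392807*1/309781 - 115782*(-1/42277) = -392807/309781 + 115782/42277 = 19260362203/13096611337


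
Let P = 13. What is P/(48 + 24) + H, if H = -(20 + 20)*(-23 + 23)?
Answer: 13/72 ≈ 0.18056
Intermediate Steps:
H = 0 (H = -40*0 = -1*0 = 0)
P/(48 + 24) + H = 13/(48 + 24) + 0 = 13/72 + 0 = 13/72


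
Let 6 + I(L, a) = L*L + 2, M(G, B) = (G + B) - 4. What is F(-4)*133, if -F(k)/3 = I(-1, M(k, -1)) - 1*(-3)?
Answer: 0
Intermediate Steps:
M(G, B) = -4 + B + G (M(G, B) = (B + G) - 4 = -4 + B + G)
I(L, a) = -4 + L² (I(L, a) = -6 + (L*L + 2) = -6 + (L² + 2) = -6 + (2 + L²) = -4 + L²)
F(k) = 0 (F(k) = -3*((-4 + (-1)²) - 1*(-3)) = -3*((-4 + 1) + 3) = -3*(-3 + 3) = -3*0 = 0)
F(-4)*133 = 0*133 = 0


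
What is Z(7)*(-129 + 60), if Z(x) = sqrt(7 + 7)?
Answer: -69*sqrt(14) ≈ -258.17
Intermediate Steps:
Z(x) = sqrt(14)
Z(7)*(-129 + 60) = sqrt(14)*(-129 + 60) = sqrt(14)*(-69) = -69*sqrt(14)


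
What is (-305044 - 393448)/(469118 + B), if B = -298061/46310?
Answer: -32347164520/21724556519 ≈ -1.4890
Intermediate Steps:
B = -298061/46310 (B = -298061*1/46310 = -298061/46310 ≈ -6.4362)
(-305044 - 393448)/(469118 + B) = (-305044 - 393448)/(469118 - 298061/46310) = -698492/21724556519/46310 = -698492*46310/21724556519 = -32347164520/21724556519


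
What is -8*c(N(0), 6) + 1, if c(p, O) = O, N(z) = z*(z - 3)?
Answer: -47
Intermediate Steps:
N(z) = z*(-3 + z)
-8*c(N(0), 6) + 1 = -8*6 + 1 = -48 + 1 = -47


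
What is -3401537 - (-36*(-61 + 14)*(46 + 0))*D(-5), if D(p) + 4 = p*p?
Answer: -5036009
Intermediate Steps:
D(p) = -4 + p**2 (D(p) = -4 + p*p = -4 + p**2)
-3401537 - (-36*(-61 + 14)*(46 + 0))*D(-5) = -3401537 - (-36*(-61 + 14)*(46 + 0))*(-4 + (-5)**2) = -3401537 - (-(-1692)*46)*(-4 + 25) = -3401537 - (-36*(-2162))*21 = -3401537 - 77832*21 = -3401537 - 1*1634472 = -3401537 - 1634472 = -5036009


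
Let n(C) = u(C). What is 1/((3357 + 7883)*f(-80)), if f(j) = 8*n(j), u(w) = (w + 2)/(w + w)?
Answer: 1/43836 ≈ 2.2812e-5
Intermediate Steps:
u(w) = (2 + w)/(2*w) (u(w) = (2 + w)/((2*w)) = (2 + w)*(1/(2*w)) = (2 + w)/(2*w))
n(C) = (2 + C)/(2*C)
f(j) = 4*(2 + j)/j (f(j) = 8*((2 + j)/(2*j)) = 4*(2 + j)/j)
1/((3357 + 7883)*f(-80)) = 1/((3357 + 7883)*(4 + 8/(-80))) = 1/(11240*(4 + 8*(-1/80))) = 1/(11240*(4 - ⅒)) = 1/(11240*(39/10)) = (1/11240)*(10/39) = 1/43836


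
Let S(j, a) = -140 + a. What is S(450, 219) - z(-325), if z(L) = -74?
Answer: 153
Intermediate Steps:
S(450, 219) - z(-325) = (-140 + 219) - 1*(-74) = 79 + 74 = 153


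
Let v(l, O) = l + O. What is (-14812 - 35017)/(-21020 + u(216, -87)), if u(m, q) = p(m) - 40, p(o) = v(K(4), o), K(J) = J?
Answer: 49829/20840 ≈ 2.3910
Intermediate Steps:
v(l, O) = O + l
p(o) = 4 + o (p(o) = o + 4 = 4 + o)
u(m, q) = -36 + m (u(m, q) = (4 + m) - 40 = -36 + m)
(-14812 - 35017)/(-21020 + u(216, -87)) = (-14812 - 35017)/(-21020 + (-36 + 216)) = -49829/(-21020 + 180) = -49829/(-20840) = -49829*(-1/20840) = 49829/20840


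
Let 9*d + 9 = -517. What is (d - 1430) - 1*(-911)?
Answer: -5197/9 ≈ -577.44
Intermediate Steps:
d = -526/9 (d = -1 + (⅑)*(-517) = -1 - 517/9 = -526/9 ≈ -58.444)
(d - 1430) - 1*(-911) = (-526/9 - 1430) - 1*(-911) = -13396/9 + 911 = -5197/9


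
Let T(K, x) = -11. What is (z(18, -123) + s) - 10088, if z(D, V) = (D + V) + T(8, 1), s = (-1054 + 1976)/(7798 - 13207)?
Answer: -55194358/5409 ≈ -10204.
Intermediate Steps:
s = -922/5409 (s = 922/(-5409) = 922*(-1/5409) = -922/5409 ≈ -0.17046)
z(D, V) = -11 + D + V (z(D, V) = (D + V) - 11 = -11 + D + V)
(z(18, -123) + s) - 10088 = ((-11 + 18 - 123) - 922/5409) - 10088 = (-116 - 922/5409) - 10088 = -628366/5409 - 10088 = -55194358/5409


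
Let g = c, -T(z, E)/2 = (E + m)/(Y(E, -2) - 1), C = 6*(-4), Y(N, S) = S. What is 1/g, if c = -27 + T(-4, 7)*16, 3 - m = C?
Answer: 3/1007 ≈ 0.0029791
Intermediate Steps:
C = -24
m = 27 (m = 3 - 1*(-24) = 3 + 24 = 27)
T(z, E) = 18 + 2*E/3 (T(z, E) = -2*(E + 27)/(-2 - 1) = -2*(27 + E)/(-3) = -2*(27 + E)*(-1)/3 = -2*(-9 - E/3) = 18 + 2*E/3)
c = 1007/3 (c = -27 + (18 + (⅔)*7)*16 = -27 + (18 + 14/3)*16 = -27 + (68/3)*16 = -27 + 1088/3 = 1007/3 ≈ 335.67)
g = 1007/3 ≈ 335.67
1/g = 1/(1007/3) = 3/1007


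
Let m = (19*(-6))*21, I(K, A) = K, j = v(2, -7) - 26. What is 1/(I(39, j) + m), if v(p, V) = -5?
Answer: -1/2355 ≈ -0.00042463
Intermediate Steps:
j = -31 (j = -5 - 26 = -31)
m = -2394 (m = -114*21 = -2394)
1/(I(39, j) + m) = 1/(39 - 2394) = 1/(-2355) = -1/2355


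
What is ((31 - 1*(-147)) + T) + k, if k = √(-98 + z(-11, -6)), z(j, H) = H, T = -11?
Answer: 167 + 2*I*√26 ≈ 167.0 + 10.198*I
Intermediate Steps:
k = 2*I*√26 (k = √(-98 - 6) = √(-104) = 2*I*√26 ≈ 10.198*I)
((31 - 1*(-147)) + T) + k = ((31 - 1*(-147)) - 11) + 2*I*√26 = ((31 + 147) - 11) + 2*I*√26 = (178 - 11) + 2*I*√26 = 167 + 2*I*√26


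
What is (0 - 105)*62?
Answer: -6510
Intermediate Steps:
(0 - 105)*62 = -105*62 = -6510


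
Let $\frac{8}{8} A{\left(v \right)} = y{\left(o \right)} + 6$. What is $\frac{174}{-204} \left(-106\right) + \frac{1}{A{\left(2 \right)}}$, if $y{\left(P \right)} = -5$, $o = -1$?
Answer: $\frac{1554}{17} \approx 91.412$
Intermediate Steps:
$A{\left(v \right)} = 1$ ($A{\left(v \right)} = -5 + 6 = 1$)
$\frac{174}{-204} \left(-106\right) + \frac{1}{A{\left(2 \right)}} = \frac{174}{-204} \left(-106\right) + 1^{-1} = 174 \left(- \frac{1}{204}\right) \left(-106\right) + 1 = \left(- \frac{29}{34}\right) \left(-106\right) + 1 = \frac{1537}{17} + 1 = \frac{1554}{17}$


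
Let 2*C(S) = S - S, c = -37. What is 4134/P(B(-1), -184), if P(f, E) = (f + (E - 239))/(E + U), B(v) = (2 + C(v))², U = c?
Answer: 913614/419 ≈ 2180.5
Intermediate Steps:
C(S) = 0 (C(S) = (S - S)/2 = (½)*0 = 0)
U = -37
B(v) = 4 (B(v) = (2 + 0)² = 2² = 4)
P(f, E) = (-239 + E + f)/(-37 + E) (P(f, E) = (f + (E - 239))/(E - 37) = (f + (-239 + E))/(-37 + E) = (-239 + E + f)/(-37 + E))
4134/P(B(-1), -184) = 4134/(((-239 - 184 + 4)/(-37 - 184))) = 4134/((-419/(-221))) = 4134/((-1/221*(-419))) = 4134/(419/221) = 4134*(221/419) = 913614/419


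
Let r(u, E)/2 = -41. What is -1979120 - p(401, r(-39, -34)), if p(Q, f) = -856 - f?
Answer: -1978346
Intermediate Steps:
r(u, E) = -82 (r(u, E) = 2*(-41) = -82)
-1979120 - p(401, r(-39, -34)) = -1979120 - (-856 - 1*(-82)) = -1979120 - (-856 + 82) = -1979120 - 1*(-774) = -1979120 + 774 = -1978346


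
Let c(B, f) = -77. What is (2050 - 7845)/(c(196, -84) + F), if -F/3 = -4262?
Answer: -5795/12709 ≈ -0.45598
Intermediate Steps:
F = 12786 (F = -3*(-4262) = 12786)
(2050 - 7845)/(c(196, -84) + F) = (2050 - 7845)/(-77 + 12786) = -5795/12709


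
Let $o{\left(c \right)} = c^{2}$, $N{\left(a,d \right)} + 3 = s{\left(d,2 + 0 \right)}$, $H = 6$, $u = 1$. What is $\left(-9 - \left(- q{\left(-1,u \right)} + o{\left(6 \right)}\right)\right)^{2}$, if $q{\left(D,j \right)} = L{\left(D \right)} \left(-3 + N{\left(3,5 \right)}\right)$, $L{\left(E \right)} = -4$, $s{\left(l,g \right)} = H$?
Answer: $2025$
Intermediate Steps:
$s{\left(l,g \right)} = 6$
$N{\left(a,d \right)} = 3$ ($N{\left(a,d \right)} = -3 + 6 = 3$)
$q{\left(D,j \right)} = 0$ ($q{\left(D,j \right)} = - 4 \left(-3 + 3\right) = \left(-4\right) 0 = 0$)
$\left(-9 - \left(- q{\left(-1,u \right)} + o{\left(6 \right)}\right)\right)^{2} = \left(-9 + \left(0 - 6^{2}\right)\right)^{2} = \left(-9 + \left(0 - 36\right)\right)^{2} = \left(-9 - 36\right)^{2} = \left(-45\right)^{2} = 2025$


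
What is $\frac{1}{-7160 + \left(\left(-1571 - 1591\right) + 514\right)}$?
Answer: $- \frac{1}{9808} \approx -0.00010196$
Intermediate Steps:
$\frac{1}{-7160 + \left(\left(-1571 - 1591\right) + 514\right)} = \frac{1}{-7160 + \left(-3162 + 514\right)} = \frac{1}{-7160 - 2648} = \frac{1}{-9808} = - \frac{1}{9808}$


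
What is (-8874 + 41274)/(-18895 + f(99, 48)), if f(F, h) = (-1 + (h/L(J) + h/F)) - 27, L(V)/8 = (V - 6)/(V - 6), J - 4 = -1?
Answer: -213840/124849 ≈ -1.7128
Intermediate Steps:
J = 3 (J = 4 - 1 = 3)
L(V) = 8 (L(V) = 8*((V - 6)/(V - 6)) = 8*((-6 + V)/(-6 + V)) = 8*1 = 8)
f(F, h) = -28 + h/8 + h/F (f(F, h) = (-1 + (h/8 + h/F)) - 27 = (-1 + h/8 + h/F) - 27 = -28 + h/8 + h/F)
(-8874 + 41274)/(-18895 + f(99, 48)) = (-8874 + 41274)/(-18895 + (-28 + (1/8)*48 + 48/99)) = 32400/(-18895 + (-28 + 6 + 48*(1/99))) = 32400/(-18895 + (-28 + 6 + 16/33)) = 32400/(-18895 - 710/33) = 32400/(-624245/33) = 32400*(-33/624245) = -213840/124849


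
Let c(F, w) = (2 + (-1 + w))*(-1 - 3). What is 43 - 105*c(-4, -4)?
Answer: -1217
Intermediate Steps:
c(F, w) = -4 - 4*w (c(F, w) = (1 + w)*(-4) = -4 - 4*w)
43 - 105*c(-4, -4) = 43 - 105*(-4 - 4*(-4)) = 43 - 105*(-4 + 16) = 43 - 105*12 = 43 - 1260 = -1217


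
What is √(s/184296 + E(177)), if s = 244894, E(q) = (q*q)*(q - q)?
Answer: √2820811539/46074 ≈ 1.1527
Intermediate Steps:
E(q) = 0 (E(q) = q²*0 = 0)
√(s/184296 + E(177)) = √(244894/184296 + 0) = √(244894*(1/184296) + 0) = √(122447/92148 + 0) = √(122447/92148) = √2820811539/46074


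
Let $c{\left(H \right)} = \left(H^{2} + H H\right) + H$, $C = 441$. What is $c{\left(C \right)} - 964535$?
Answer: $-575132$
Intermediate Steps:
$c{\left(H \right)} = H + 2 H^{2}$ ($c{\left(H \right)} = \left(H^{2} + H^{2}\right) + H = 2 H^{2} + H = H + 2 H^{2}$)
$c{\left(C \right)} - 964535 = 441 \left(1 + 2 \cdot 441\right) - 964535 = 441 \left(1 + 882\right) - 964535 = 441 \cdot 883 - 964535 = 389403 - 964535 = -575132$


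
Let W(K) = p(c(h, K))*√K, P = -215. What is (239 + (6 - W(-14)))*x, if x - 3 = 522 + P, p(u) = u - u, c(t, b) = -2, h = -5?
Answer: 75950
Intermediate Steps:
p(u) = 0
W(K) = 0 (W(K) = 0*√K = 0)
x = 310 (x = 3 + (522 - 215) = 3 + 307 = 310)
(239 + (6 - W(-14)))*x = (239 + (6 - 1*0))*310 = (239 + (6 + 0))*310 = (239 + 6)*310 = 245*310 = 75950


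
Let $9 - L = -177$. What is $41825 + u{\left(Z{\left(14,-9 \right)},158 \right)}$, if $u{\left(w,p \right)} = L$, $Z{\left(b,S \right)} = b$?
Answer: $42011$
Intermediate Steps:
$L = 186$ ($L = 9 - -177 = 9 + 177 = 186$)
$u{\left(w,p \right)} = 186$
$41825 + u{\left(Z{\left(14,-9 \right)},158 \right)} = 41825 + 186 = 42011$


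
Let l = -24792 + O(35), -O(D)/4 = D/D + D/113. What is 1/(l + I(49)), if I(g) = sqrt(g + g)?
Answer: -158317972/3925847954191 - 89383*sqrt(2)/7851695908382 ≈ -4.0343e-5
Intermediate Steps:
I(g) = sqrt(2)*sqrt(g) (I(g) = sqrt(2*g) = sqrt(2)*sqrt(g))
O(D) = -4 - 4*D/113 (O(D) = -4*(D/D + D/113) = -4*(1 + D*(1/113)) = -4*(1 + D/113) = -4 - 4*D/113)
l = -2802088/113 (l = -24792 + (-4 - 4/113*35) = -24792 + (-4 - 140/113) = -24792 - 592/113 = -2802088/113 ≈ -24797.)
1/(l + I(49)) = 1/(-2802088/113 + sqrt(2)*sqrt(49)) = 1/(-2802088/113 + sqrt(2)*7) = 1/(-2802088/113 + 7*sqrt(2))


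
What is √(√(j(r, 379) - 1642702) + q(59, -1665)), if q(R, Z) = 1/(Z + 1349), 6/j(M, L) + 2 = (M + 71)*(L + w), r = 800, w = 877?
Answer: √(-14403991 + 31978884*I*√33279134773)/67466 ≈ 25.315 + 25.315*I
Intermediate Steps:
j(M, L) = 6/(-2 + (71 + M)*(877 + L)) (j(M, L) = 6/(-2 + (M + 71)*(L + 877)) = 6/(-2 + (71 + M)*(877 + L)))
q(R, Z) = 1/(1349 + Z)
√(√(j(r, 379) - 1642702) + q(59, -1665)) = √(√(6/(62265 + 71*379 + 877*800 + 379*800) - 1642702) + 1/(1349 - 1665)) = √(√(6/(62265 + 26909 + 701600 + 303200) - 1642702) + 1/(-316)) = √(√(6/1093974 - 1642702) - 1/316) = √(√(6*(1/1093974) - 1642702) - 1/316) = √(√(1/182329 - 1642702) - 1/316) = √(√(-299512212957/182329) - 1/316) = √(3*I*√33279134773/427 - 1/316) = √(-1/316 + 3*I*√33279134773/427)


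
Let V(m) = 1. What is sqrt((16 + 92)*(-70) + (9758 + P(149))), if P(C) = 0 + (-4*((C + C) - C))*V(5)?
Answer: 3*sqrt(178) ≈ 40.025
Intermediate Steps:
P(C) = -4*C (P(C) = 0 - 4*((C + C) - C)*1 = 0 - 4*(2*C - C)*1 = 0 - 4*C*1 = 0 - 4*C = -4*C)
sqrt((16 + 92)*(-70) + (9758 + P(149))) = sqrt((16 + 92)*(-70) + (9758 - 4*149)) = sqrt(108*(-70) + (9758 - 596)) = sqrt(-7560 + 9162) = sqrt(1602) = 3*sqrt(178)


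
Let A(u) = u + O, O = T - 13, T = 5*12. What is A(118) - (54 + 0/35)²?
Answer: -2751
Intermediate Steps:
T = 60
O = 47 (O = 60 - 13 = 47)
A(u) = 47 + u (A(u) = u + 47 = 47 + u)
A(118) - (54 + 0/35)² = (47 + 118) - (54 + 0/35)² = 165 - (54 + 0*(1/35))² = 165 - (54 + 0)² = 165 - 1*54² = 165 - 1*2916 = 165 - 2916 = -2751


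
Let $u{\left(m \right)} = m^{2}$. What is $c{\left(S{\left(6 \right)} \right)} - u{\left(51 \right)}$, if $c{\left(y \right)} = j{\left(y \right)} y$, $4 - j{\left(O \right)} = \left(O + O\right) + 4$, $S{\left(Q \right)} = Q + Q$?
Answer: $-2889$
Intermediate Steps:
$S{\left(Q \right)} = 2 Q$
$j{\left(O \right)} = - 2 O$ ($j{\left(O \right)} = 4 - \left(\left(O + O\right) + 4\right) = 4 - \left(2 O + 4\right) = 4 - \left(4 + 2 O\right) = - 2 O$)
$c{\left(y \right)} = - 2 y^{2}$ ($c{\left(y \right)} = - 2 y y = - 2 y^{2}$)
$c{\left(S{\left(6 \right)} \right)} - u{\left(51 \right)} = - 2 \left(2 \cdot 6\right)^{2} - 51^{2} = - 2 \cdot 12^{2} - 2601 = \left(-2\right) 144 - 2601 = -288 - 2601 = -2889$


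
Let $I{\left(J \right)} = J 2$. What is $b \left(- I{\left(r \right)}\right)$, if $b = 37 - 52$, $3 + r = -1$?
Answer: $-120$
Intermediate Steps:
$r = -4$ ($r = -3 - 1 = -4$)
$I{\left(J \right)} = 2 J$
$b = -15$ ($b = 37 - 52 = -15$)
$b \left(- I{\left(r \right)}\right) = - 15 \left(- 2 \left(-4\right)\right) = - 15 \left(\left(-1\right) \left(-8\right)\right) = \left(-15\right) 8 = -120$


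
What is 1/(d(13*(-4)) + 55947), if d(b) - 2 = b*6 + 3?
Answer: 1/55640 ≈ 1.7973e-5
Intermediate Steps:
d(b) = 5 + 6*b (d(b) = 2 + (b*6 + 3) = 2 + (6*b + 3) = 2 + (3 + 6*b) = 5 + 6*b)
1/(d(13*(-4)) + 55947) = 1/((5 + 6*(13*(-4))) + 55947) = 1/((5 + 6*(-52)) + 55947) = 1/((5 - 312) + 55947) = 1/(-307 + 55947) = 1/55640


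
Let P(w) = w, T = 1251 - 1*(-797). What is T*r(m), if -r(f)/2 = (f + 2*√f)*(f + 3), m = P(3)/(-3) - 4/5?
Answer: 221184/25 - 147456*I*√5/25 ≈ 8847.4 - 13189.0*I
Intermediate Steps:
T = 2048 (T = 1251 + 797 = 2048)
m = -9/5 (m = 3/(-3) - 4/5 = 3*(-⅓) - 4*⅕ = -1 - ⅘ = -9/5 ≈ -1.8000)
r(f) = -2*(3 + f)*(f + 2*√f) (r(f) = -2*(f + 2*√f)*(f + 3) = -2*(f + 2*√f)*(3 + f) = -2*(3 + f)*(f + 2*√f))
T*r(m) = 2048*(-36*I*√5/5 - 6*(-9/5) - (-108)*I*√5/25 - 2*(-9/5)²) = 2048*(-36*I*√5/5 + 54/5 - (-108)*I*√5/25 - 2*81/25) = 2048*(-36*I*√5/5 + 54/5 + 108*I*√5/25 - 162/25) = 2048*(108/25 - 72*I*√5/25) = 221184/25 - 147456*I*√5/25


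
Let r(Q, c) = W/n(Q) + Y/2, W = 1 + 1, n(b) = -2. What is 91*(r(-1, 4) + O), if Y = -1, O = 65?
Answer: 11557/2 ≈ 5778.5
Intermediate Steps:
W = 2
r(Q, c) = -3/2 (r(Q, c) = 2/(-2) - 1/2 = 2*(-1/2) - 1*1/2 = -1 - 1/2 = -3/2)
91*(r(-1, 4) + O) = 91*(-3/2 + 65) = 91*(127/2) = 11557/2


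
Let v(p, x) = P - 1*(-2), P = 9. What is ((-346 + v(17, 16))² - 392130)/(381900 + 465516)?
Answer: -16465/49848 ≈ -0.33030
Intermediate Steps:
v(p, x) = 11 (v(p, x) = 9 - 1*(-2) = 9 + 2 = 11)
((-346 + v(17, 16))² - 392130)/(381900 + 465516) = ((-346 + 11)² - 392130)/(381900 + 465516) = ((-335)² - 392130)/847416 = (112225 - 392130)*(1/847416) = -279905*1/847416 = -16465/49848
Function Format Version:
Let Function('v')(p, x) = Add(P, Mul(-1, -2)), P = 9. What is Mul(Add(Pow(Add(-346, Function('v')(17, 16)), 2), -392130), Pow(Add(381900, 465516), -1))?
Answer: Rational(-16465, 49848) ≈ -0.33030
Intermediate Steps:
Function('v')(p, x) = 11 (Function('v')(p, x) = Add(9, Mul(-1, -2)) = Add(9, 2) = 11)
Mul(Add(Pow(Add(-346, Function('v')(17, 16)), 2), -392130), Pow(Add(381900, 465516), -1)) = Mul(Add(Pow(Add(-346, 11), 2), -392130), Pow(Add(381900, 465516), -1)) = Mul(Add(Pow(-335, 2), -392130), Pow(847416, -1)) = Mul(Add(112225, -392130), Rational(1, 847416)) = Mul(-279905, Rational(1, 847416)) = Rational(-16465, 49848)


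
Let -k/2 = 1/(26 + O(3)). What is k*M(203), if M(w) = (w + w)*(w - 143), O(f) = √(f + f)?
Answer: -126672/67 + 4872*√6/67 ≈ -1712.5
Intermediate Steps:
O(f) = √2*√f (O(f) = √(2*f) = √2*√f)
M(w) = 2*w*(-143 + w) (M(w) = (2*w)*(-143 + w) = 2*w*(-143 + w))
k = -2/(26 + √6) (k = -2/(26 + √2*√3) = -2/(26 + √6) ≈ -0.070300)
k*M(203) = (-26/335 + √6/335)*(2*203*(-143 + 203)) = (-26/335 + √6/335)*(2*203*60) = (-26/335 + √6/335)*24360 = -126672/67 + 4872*√6/67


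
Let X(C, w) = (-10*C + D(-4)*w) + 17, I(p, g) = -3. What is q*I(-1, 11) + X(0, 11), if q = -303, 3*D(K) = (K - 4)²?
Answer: 3482/3 ≈ 1160.7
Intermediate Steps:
D(K) = (-4 + K)²/3 (D(K) = (K - 4)²/3 = (-4 + K)²/3)
X(C, w) = 17 - 10*C + 64*w/3 (X(C, w) = (-10*C + ((-4 - 4)²/3)*w) + 17 = (-10*C + ((⅓)*(-8)²)*w) + 17 = (-10*C + ((⅓)*64)*w) + 17 = (-10*C + 64*w/3) + 17 = 17 - 10*C + 64*w/3)
q*I(-1, 11) + X(0, 11) = -303*(-3) + (17 - 10*0 + (64/3)*11) = 909 + (17 + 0 + 704/3) = 909 + 755/3 = 3482/3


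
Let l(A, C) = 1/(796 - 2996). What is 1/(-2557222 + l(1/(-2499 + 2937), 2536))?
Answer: -2200/5625888401 ≈ -3.9105e-7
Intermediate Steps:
l(A, C) = -1/2200 (l(A, C) = 1/(-2200) = -1/2200)
1/(-2557222 + l(1/(-2499 + 2937), 2536)) = 1/(-2557222 - 1/2200) = 1/(-5625888401/2200) = -2200/5625888401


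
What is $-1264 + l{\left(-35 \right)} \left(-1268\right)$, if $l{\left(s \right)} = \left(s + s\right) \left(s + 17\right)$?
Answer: $-1598944$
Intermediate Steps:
$l{\left(s \right)} = 2 s \left(17 + s\right)$
$-1264 + l{\left(-35 \right)} \left(-1268\right) = -1264 + 2 \left(-35\right) \left(17 - 35\right) \left(-1268\right) = -1264 + 2 \left(-35\right) \left(-18\right) \left(-1268\right) = -1264 + 1260 \left(-1268\right) = -1264 - 1597680 = -1598944$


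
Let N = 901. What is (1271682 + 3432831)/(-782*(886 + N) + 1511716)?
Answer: 1568171/38094 ≈ 41.166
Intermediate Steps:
(1271682 + 3432831)/(-782*(886 + N) + 1511716) = (1271682 + 3432831)/(-782*(886 + 901) + 1511716) = 4704513/(-782*1787 + 1511716) = 4704513/(-1397434 + 1511716) = 4704513/114282 = 4704513*(1/114282) = 1568171/38094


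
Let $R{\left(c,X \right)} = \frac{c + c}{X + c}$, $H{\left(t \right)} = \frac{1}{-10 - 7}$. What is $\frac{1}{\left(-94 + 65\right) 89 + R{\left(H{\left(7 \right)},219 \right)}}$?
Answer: $- \frac{1861}{4803242} \approx -0.00038745$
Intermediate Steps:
$H{\left(t \right)} = - \frac{1}{17}$ ($H{\left(t \right)} = \frac{1}{-17} = - \frac{1}{17}$)
$R{\left(c,X \right)} = \frac{2 c}{X + c}$
$\frac{1}{\left(-94 + 65\right) 89 + R{\left(H{\left(7 \right)},219 \right)}} = \frac{1}{\left(-94 + 65\right) 89 + 2 \left(- \frac{1}{17}\right) \frac{1}{219 - \frac{1}{17}}} = \frac{1}{\left(-29\right) 89 + 2 \left(- \frac{1}{17}\right) \frac{1}{\frac{3722}{17}}} = \frac{1}{-2581 + 2 \left(- \frac{1}{17}\right) \frac{17}{3722}} = \frac{1}{-2581 - \frac{1}{1861}} = \frac{1}{- \frac{4803242}{1861}} = - \frac{1861}{4803242}$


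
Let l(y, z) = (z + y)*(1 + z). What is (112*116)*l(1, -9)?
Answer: 831488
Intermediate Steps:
l(y, z) = (1 + z)*(y + z) (l(y, z) = (y + z)*(1 + z) = (1 + z)*(y + z))
(112*116)*l(1, -9) = (112*116)*(1 - 9 + (-9)**2 + 1*(-9)) = 12992*(1 - 9 + 81 - 9) = 12992*64 = 831488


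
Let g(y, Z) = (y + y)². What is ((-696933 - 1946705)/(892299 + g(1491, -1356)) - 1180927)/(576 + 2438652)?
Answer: -11554928129159/23866926391044 ≈ -0.48414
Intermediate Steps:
g(y, Z) = 4*y² (g(y, Z) = (2*y)² = 4*y²)
((-696933 - 1946705)/(892299 + g(1491, -1356)) - 1180927)/(576 + 2438652) = ((-696933 - 1946705)/(892299 + 4*1491²) - 1180927)/(576 + 2438652) = (-2643638/(892299 + 4*2223081) - 1180927)/2439228 = (-2643638/(892299 + 8892324) - 1180927)*(1/2439228) = (-2643638/9784623 - 1180927)*(1/2439228) = -11554928129159/9784623*1/2439228 = -11554928129159/23866926391044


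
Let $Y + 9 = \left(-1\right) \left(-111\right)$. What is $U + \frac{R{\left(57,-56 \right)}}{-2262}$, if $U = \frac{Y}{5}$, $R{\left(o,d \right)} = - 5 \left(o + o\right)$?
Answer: $\frac{38929}{1885} \approx 20.652$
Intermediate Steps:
$R{\left(o,d \right)} = - 10 o$ ($R{\left(o,d \right)} = - 5 \cdot 2 o = - 10 o$)
$Y = 102$ ($Y = -9 - -111 = -9 + 111 = 102$)
$U = \frac{102}{5} \approx 20.4$
$U + \frac{R{\left(57,-56 \right)}}{-2262} = \frac{102}{5} + \frac{\left(-10\right) 57}{-2262} = \frac{102}{5} - - \frac{95}{377} = \frac{102}{5} + \frac{95}{377} = \frac{38929}{1885}$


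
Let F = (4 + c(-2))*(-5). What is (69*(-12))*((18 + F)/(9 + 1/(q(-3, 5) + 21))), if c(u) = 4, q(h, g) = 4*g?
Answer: 373428/185 ≈ 2018.5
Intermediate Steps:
F = -40 (F = (4 + 4)*(-5) = 8*(-5) = -40)
(69*(-12))*((18 + F)/(9 + 1/(q(-3, 5) + 21))) = (69*(-12))*((18 - 40)/(9 + 1/(4*5 + 21))) = -(-18216)/(9 + 1/(20 + 21)) = -(-18216)/(9 + 1/41) = -(-18216)/370/41 = -(-18216)*41/370 = -828*(-451/185) = 373428/185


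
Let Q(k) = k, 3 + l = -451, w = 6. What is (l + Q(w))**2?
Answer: 200704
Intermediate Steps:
l = -454 (l = -3 - 451 = -454)
(l + Q(w))**2 = (-454 + 6)**2 = (-448)**2 = 200704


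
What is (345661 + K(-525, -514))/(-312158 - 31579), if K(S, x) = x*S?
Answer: -615511/343737 ≈ -1.7906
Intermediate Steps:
K(S, x) = S*x
(345661 + K(-525, -514))/(-312158 - 31579) = (345661 - 525*(-514))/(-312158 - 31579) = (345661 + 269850)/(-343737) = 615511*(-1/343737) = -615511/343737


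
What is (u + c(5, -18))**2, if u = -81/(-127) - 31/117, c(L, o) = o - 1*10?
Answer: 168520102144/220789881 ≈ 763.26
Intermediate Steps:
c(L, o) = -10 + o (c(L, o) = o - 10 = -10 + o)
u = 5540/14859 (u = -81*(-1/127) - 31*1/117 = 81/127 - 31/117 = 5540/14859 ≈ 0.37284)
(u + c(5, -18))**2 = (5540/14859 + (-10 - 18))**2 = (5540/14859 - 28)**2 = (-410512/14859)**2 = 168520102144/220789881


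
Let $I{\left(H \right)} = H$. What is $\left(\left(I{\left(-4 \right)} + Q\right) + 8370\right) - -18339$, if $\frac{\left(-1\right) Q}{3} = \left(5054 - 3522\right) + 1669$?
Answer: $17102$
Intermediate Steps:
$Q = -9603$ ($Q = - 3 \left(\left(5054 - 3522\right) + 1669\right) = - 3 \left(1532 + 1669\right) = \left(-3\right) 3201 = -9603$)
$\left(\left(I{\left(-4 \right)} + Q\right) + 8370\right) - -18339 = \left(\left(-4 - 9603\right) + 8370\right) - -18339 = \left(-9607 + 8370\right) + 18339 = -1237 + 18339 = 17102$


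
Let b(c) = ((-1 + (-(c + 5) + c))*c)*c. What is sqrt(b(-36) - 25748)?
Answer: 34*I*sqrt(29) ≈ 183.1*I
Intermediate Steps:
b(c) = -6*c**2 (b(c) = ((-1 + (-(5 + c) + c))*c)*c = ((-1 + ((-5 - c) + c))*c)*c = ((-1 - 5)*c)*c = (-6*c)*c = -6*c**2)
sqrt(b(-36) - 25748) = sqrt(-6*(-36)**2 - 25748) = sqrt(-6*1296 - 25748) = sqrt(-7776 - 25748) = sqrt(-33524) = 34*I*sqrt(29)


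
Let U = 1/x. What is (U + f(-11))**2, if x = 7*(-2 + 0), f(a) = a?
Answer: 24025/196 ≈ 122.58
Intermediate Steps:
x = -14 (x = 7*(-2) = -14)
U = -1/14 (U = 1/(-14) = -1/14 ≈ -0.071429)
(U + f(-11))**2 = (-1/14 - 11)**2 = (-155/14)**2 = 24025/196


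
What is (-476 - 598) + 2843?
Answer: 1769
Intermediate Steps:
(-476 - 598) + 2843 = -1074 + 2843 = 1769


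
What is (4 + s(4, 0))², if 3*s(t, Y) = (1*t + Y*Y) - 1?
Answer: 25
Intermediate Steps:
s(t, Y) = -⅓ + t/3 + Y²/3 (s(t, Y) = ((1*t + Y*Y) - 1)/3 = ((t + Y²) - 1)/3 = (-1 + t + Y²)/3 = -⅓ + t/3 + Y²/3)
(4 + s(4, 0))² = (4 + (-⅓ + (⅓)*4 + (⅓)*0²))² = (4 + (-⅓ + 4/3 + (⅓)*0))² = (4 + (-⅓ + 4/3 + 0))² = (4 + 1)² = 5² = 25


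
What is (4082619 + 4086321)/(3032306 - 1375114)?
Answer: 2042235/414298 ≈ 4.9294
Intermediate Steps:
(4082619 + 4086321)/(3032306 - 1375114) = 8168940/1657192 = 8168940*(1/1657192) = 2042235/414298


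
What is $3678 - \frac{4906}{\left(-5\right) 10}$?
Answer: $\frac{94403}{25} \approx 3776.1$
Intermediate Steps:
$3678 - \frac{4906}{\left(-5\right) 10} = 3678 - \frac{4906}{-50} = 3678 - - \frac{2453}{25} = 3678 + \frac{2453}{25} = \frac{94403}{25}$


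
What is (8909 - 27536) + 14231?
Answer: -4396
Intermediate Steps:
(8909 - 27536) + 14231 = -18627 + 14231 = -4396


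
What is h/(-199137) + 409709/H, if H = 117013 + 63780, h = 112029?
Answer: 20444720712/12000858547 ≈ 1.7036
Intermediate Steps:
H = 180793
h/(-199137) + 409709/H = 112029/(-199137) + 409709/180793 = 112029*(-1/199137) + 409709*(1/180793) = -37343/66379 + 409709/180793 = 20444720712/12000858547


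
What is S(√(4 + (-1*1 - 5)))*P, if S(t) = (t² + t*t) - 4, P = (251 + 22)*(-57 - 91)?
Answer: 323232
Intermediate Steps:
P = -40404 (P = 273*(-148) = -40404)
S(t) = -4 + 2*t² (S(t) = (t² + t²) - 4 = 2*t² - 4 = -4 + 2*t²)
S(√(4 + (-1*1 - 5)))*P = (-4 + 2*(√(4 + (-1*1 - 5)))²)*(-40404) = (-4 + 2*(√(4 + (-1 - 5)))²)*(-40404) = (-4 + 2*(√(4 - 6))²)*(-40404) = (-4 + 2*(√(-2))²)*(-40404) = (-4 + 2*(I*√2)²)*(-40404) = (-4 + 2*(-2))*(-40404) = (-4 - 4)*(-40404) = -8*(-40404) = 323232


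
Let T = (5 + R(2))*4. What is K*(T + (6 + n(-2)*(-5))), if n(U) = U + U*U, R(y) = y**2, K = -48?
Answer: -1536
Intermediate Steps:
n(U) = U + U**2
T = 36 (T = (5 + 2**2)*4 = (5 + 4)*4 = 9*4 = 36)
K*(T + (6 + n(-2)*(-5))) = -48*(36 + (6 - 2*(1 - 2)*(-5))) = -48*(36 + (6 - 2*(-1)*(-5))) = -48*(36 + (6 + 2*(-5))) = -48*(36 + (6 - 10)) = -48*(36 - 4) = -48*32 = -1536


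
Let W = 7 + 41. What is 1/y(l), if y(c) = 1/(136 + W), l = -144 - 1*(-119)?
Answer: 184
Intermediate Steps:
W = 48
l = -25 (l = -144 + 119 = -25)
y(c) = 1/184 (y(c) = 1/(136 + 48) = 1/184)
1/y(l) = 1/(1/184) = 184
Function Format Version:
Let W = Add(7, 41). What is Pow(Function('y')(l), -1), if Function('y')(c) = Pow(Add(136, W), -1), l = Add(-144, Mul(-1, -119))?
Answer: 184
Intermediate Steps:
W = 48
l = -25 (l = Add(-144, 119) = -25)
Function('y')(c) = Rational(1, 184) (Function('y')(c) = Pow(Add(136, 48), -1) = Pow(184, -1) = Rational(1, 184))
Pow(Function('y')(l), -1) = Pow(Rational(1, 184), -1) = 184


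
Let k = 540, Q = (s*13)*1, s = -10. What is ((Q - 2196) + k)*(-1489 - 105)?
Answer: 2846884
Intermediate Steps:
Q = -130 (Q = -10*13*1 = -130*1 = -130)
((Q - 2196) + k)*(-1489 - 105) = ((-130 - 2196) + 540)*(-1489 - 105) = (-2326 + 540)*(-1594) = -1786*(-1594) = 2846884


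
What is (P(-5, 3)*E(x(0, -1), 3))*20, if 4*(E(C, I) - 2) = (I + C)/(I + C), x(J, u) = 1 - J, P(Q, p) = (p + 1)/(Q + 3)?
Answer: -90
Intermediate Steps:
P(Q, p) = (1 + p)/(3 + Q)
E(C, I) = 9/4 (E(C, I) = 2 + ((I + C)/(I + C))/4 = 2 + ((C + I)/(C + I))/4 = 2 + (¼)*1 = 2 + ¼ = 9/4)
(P(-5, 3)*E(x(0, -1), 3))*20 = (((1 + 3)/(3 - 5))*(9/4))*20 = ((4/(-2))*(9/4))*20 = (-½*4*(9/4))*20 = -2*9/4*20 = -9/2*20 = -90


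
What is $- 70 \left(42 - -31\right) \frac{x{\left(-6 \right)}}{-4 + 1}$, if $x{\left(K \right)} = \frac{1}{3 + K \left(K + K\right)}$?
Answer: $\frac{1022}{45} \approx 22.711$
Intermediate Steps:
$x{\left(K \right)} = \frac{1}{3 + 2 K^{2}}$ ($x{\left(K \right)} = \frac{1}{3 + K 2 K} = \frac{1}{3 + 2 K^{2}}$)
$- 70 \left(42 - -31\right) \frac{x{\left(-6 \right)}}{-4 + 1} = - 70 \left(42 - -31\right) \frac{1}{\left(-4 + 1\right) \left(3 + 2 \left(-6\right)^{2}\right)} = - 70 \left(42 + 31\right) \frac{1}{\left(-3\right) \left(3 + 2 \cdot 36\right)} = \left(-70\right) 73 \left(- \frac{1}{3 \left(3 + 72\right)}\right) = - 5110 \left(- \frac{1}{3 \cdot 75}\right) = - 5110 \left(\left(- \frac{1}{3}\right) \frac{1}{75}\right) = \left(-5110\right) \left(- \frac{1}{225}\right) = \frac{1022}{45}$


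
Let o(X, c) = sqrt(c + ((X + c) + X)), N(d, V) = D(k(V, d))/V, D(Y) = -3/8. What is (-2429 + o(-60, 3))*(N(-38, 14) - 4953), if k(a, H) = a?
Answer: 192494433/16 - 554739*I*sqrt(114)/112 ≈ 1.2031e+7 - 52884.0*I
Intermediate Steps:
D(Y) = -3/8 (D(Y) = -3*1/8 = -3/8)
N(d, V) = -3/(8*V)
o(X, c) = sqrt(2*X + 2*c) (o(X, c) = sqrt(c + (c + 2*X)) = sqrt(2*X + 2*c))
(-2429 + o(-60, 3))*(N(-38, 14) - 4953) = (-2429 + sqrt(2*(-60) + 2*3))*(-3/8/14 - 4953) = (-2429 + sqrt(-120 + 6))*(-3/8*1/14 - 4953) = (-2429 + sqrt(-114))*(-3/112 - 4953) = (-2429 + I*sqrt(114))*(-554739/112) = 192494433/16 - 554739*I*sqrt(114)/112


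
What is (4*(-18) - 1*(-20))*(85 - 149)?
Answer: 3328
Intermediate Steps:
(4*(-18) - 1*(-20))*(85 - 149) = (-72 + 20)*(-64) = -52*(-64) = 3328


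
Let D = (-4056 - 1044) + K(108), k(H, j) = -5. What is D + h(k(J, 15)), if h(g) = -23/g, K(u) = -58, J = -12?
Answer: -25767/5 ≈ -5153.4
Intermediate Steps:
D = -5158 (D = (-4056 - 1044) - 58 = -5100 - 58 = -5158)
D + h(k(J, 15)) = -5158 - 23/(-5) = -5158 - 23*(-1/5) = -5158 + 23/5 = -25767/5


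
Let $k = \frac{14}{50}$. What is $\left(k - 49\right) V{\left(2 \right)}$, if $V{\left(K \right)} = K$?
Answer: $- \frac{2436}{25} \approx -97.44$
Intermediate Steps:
$k = \frac{7}{25}$ ($k = 14 \cdot \frac{1}{50} = \frac{7}{25} \approx 0.28$)
$\left(k - 49\right) V{\left(2 \right)} = \left(\frac{7}{25} - 49\right) 2 = \left(- \frac{1218}{25}\right) 2 = - \frac{2436}{25}$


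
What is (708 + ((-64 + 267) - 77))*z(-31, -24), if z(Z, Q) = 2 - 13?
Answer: -9174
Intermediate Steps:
z(Z, Q) = -11
(708 + ((-64 + 267) - 77))*z(-31, -24) = (708 + ((-64 + 267) - 77))*(-11) = (708 + (203 - 77))*(-11) = (708 + 126)*(-11) = 834*(-11) = -9174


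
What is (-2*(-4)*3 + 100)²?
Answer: 15376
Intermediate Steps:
(-2*(-4)*3 + 100)² = (8*3 + 100)² = (24 + 100)² = 124² = 15376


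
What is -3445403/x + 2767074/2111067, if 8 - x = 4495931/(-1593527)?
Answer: -429275318159288987/1348279617587 ≈ -3.1839e+5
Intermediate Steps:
x = 17244147/1593527 (x = 8 - 4495931/(-1593527) = 8 - 4495931*(-1)/1593527 = 8 - 1*(-4495931/1593527) = 8 + 4495931/1593527 = 17244147/1593527 ≈ 10.821)
-3445403/x + 2767074/2111067 = -3445403/17244147/1593527 + 2767074/2111067 = -3445403*1593527/17244147 + 2767074*(1/2111067) = -5490342706381/17244147 + 922358/703689 = -429275318159288987/1348279617587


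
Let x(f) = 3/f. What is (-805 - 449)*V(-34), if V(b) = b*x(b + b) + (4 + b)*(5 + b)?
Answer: -1092861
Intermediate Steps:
V(b) = 3/2 + (4 + b)*(5 + b) (V(b) = b*(3/(b + b)) + (4 + b)*(5 + b) = b*(3/((2*b))) + (4 + b)*(5 + b) = b*(3*(1/(2*b))) + (4 + b)*(5 + b) = b*(3/(2*b)) + (4 + b)*(5 + b) = 3/2 + (4 + b)*(5 + b))
(-805 - 449)*V(-34) = (-805 - 449)*(43/2 + (-34)² + 9*(-34)) = -1254*(43/2 + 1156 - 306) = -1254*1743/2 = -1092861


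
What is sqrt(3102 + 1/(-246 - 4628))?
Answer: sqrt(73690722478)/4874 ≈ 55.696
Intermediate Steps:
sqrt(3102 + 1/(-246 - 4628)) = sqrt(3102 + 1/(-4874)) = sqrt(3102 - 1/4874) = sqrt(15119147/4874) = sqrt(73690722478)/4874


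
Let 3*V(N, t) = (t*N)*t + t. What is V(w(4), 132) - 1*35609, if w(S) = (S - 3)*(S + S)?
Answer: 10899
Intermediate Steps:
w(S) = 2*S*(-3 + S) (w(S) = (-3 + S)*(2*S) = 2*S*(-3 + S))
V(N, t) = t/3 + N*t²/3 (V(N, t) = ((t*N)*t + t)/3 = ((N*t)*t + t)/3 = (N*t² + t)/3 = (t + N*t²)/3 = t/3 + N*t²/3)
V(w(4), 132) - 1*35609 = (⅓)*132*(1 + (2*4*(-3 + 4))*132) - 1*35609 = (⅓)*132*(1 + (2*4*1)*132) - 35609 = (⅓)*132*(1 + 8*132) - 35609 = (⅓)*132*(1 + 1056) - 35609 = (⅓)*132*1057 - 35609 = 46508 - 35609 = 10899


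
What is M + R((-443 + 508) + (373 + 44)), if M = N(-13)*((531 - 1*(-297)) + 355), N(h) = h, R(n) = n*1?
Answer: -14897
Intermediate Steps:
R(n) = n
M = -15379 (M = -13*((531 - 1*(-297)) + 355) = -13*((531 + 297) + 355) = -13*(828 + 355) = -13*1183 = -15379)
M + R((-443 + 508) + (373 + 44)) = -15379 + ((-443 + 508) + (373 + 44)) = -15379 + (65 + 417) = -15379 + 482 = -14897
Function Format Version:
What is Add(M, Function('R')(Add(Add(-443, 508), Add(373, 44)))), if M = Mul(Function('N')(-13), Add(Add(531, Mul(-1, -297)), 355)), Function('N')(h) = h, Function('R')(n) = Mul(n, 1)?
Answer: -14897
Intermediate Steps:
Function('R')(n) = n
M = -15379 (M = Mul(-13, Add(Add(531, Mul(-1, -297)), 355)) = Mul(-13, Add(Add(531, 297), 355)) = Mul(-13, Add(828, 355)) = Mul(-13, 1183) = -15379)
Add(M, Function('R')(Add(Add(-443, 508), Add(373, 44)))) = Add(-15379, Add(Add(-443, 508), Add(373, 44))) = Add(-15379, Add(65, 417)) = Add(-15379, 482) = -14897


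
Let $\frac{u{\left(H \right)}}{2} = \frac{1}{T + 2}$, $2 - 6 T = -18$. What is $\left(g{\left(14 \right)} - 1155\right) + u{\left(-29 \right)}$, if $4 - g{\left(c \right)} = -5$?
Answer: $- \frac{9165}{8} \approx -1145.6$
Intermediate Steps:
$T = \frac{10}{3}$ ($T = \frac{1}{3} - -3 = \frac{1}{3} + 3 = \frac{10}{3} \approx 3.3333$)
$g{\left(c \right)} = 9$ ($g{\left(c \right)} = 4 - -5 = 4 + 5 = 9$)
$u{\left(H \right)} = \frac{3}{8}$ ($u{\left(H \right)} = \frac{2}{\frac{10}{3} + 2} = \frac{2}{\frac{16}{3}} = 2 \cdot \frac{3}{16} = \frac{3}{8}$)
$\left(g{\left(14 \right)} - 1155\right) + u{\left(-29 \right)} = \left(9 - 1155\right) + \frac{3}{8} = -1146 + \frac{3}{8} = - \frac{9165}{8}$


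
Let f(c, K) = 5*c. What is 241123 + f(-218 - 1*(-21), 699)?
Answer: 240138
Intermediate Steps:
241123 + f(-218 - 1*(-21), 699) = 241123 + 5*(-218 - 1*(-21)) = 241123 + 5*(-218 + 21) = 241123 + 5*(-197) = 241123 - 985 = 240138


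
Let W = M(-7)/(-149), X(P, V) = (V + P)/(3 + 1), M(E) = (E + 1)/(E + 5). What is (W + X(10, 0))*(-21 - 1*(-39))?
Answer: 6651/149 ≈ 44.638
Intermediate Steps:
M(E) = (1 + E)/(5 + E)
X(P, V) = P/4 + V/4 (X(P, V) = (P + V)/4 = (P + V)*(1/4) = P/4 + V/4)
W = -3/149 (W = ((1 - 7)/(5 - 7))/(-149) = (-6/(-2))*(-1/149) = -1/2*(-6)*(-1/149) = 3*(-1/149) = -3/149 ≈ -0.020134)
(W + X(10, 0))*(-21 - 1*(-39)) = (-3/149 + ((1/4)*10 + (1/4)*0))*(-21 - 1*(-39)) = (-3/149 + (5/2 + 0))*(-21 + 39) = (-3/149 + 5/2)*18 = (739/298)*18 = 6651/149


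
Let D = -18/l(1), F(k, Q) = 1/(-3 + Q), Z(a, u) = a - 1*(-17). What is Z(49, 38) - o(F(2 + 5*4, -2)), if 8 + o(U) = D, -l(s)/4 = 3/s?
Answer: 145/2 ≈ 72.500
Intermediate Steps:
Z(a, u) = 17 + a (Z(a, u) = a + 17 = 17 + a)
l(s) = -12/s
D = 3/2 (D = -18/((-12/1)) = -18/((-12*1)) = -18/(-12) = -18*(-1/12) = 3/2 ≈ 1.5000)
o(U) = -13/2 (o(U) = -8 + 3/2 = -13/2)
Z(49, 38) - o(F(2 + 5*4, -2)) = (17 + 49) - 1*(-13/2) = 66 + 13/2 = 145/2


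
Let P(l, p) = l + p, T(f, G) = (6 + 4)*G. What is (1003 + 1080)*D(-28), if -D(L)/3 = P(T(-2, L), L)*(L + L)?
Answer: -107782752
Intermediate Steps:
T(f, G) = 10*G
D(L) = -66*L² (D(L) = -3*(10*L + L)*(L + L) = -3*11*L*2*L = -66*L²)
(1003 + 1080)*D(-28) = (1003 + 1080)*(-66*(-28)²) = 2083*(-66*784) = 2083*(-51744) = -107782752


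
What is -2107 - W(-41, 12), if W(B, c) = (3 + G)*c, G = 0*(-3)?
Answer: -2143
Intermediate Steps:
G = 0
W(B, c) = 3*c (W(B, c) = (3 + 0)*c = 3*c)
-2107 - W(-41, 12) = -2107 - 3*12 = -2107 - 1*36 = -2107 - 36 = -2143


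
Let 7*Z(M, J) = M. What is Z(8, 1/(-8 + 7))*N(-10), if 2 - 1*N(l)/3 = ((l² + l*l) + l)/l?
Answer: 72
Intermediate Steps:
Z(M, J) = M/7
N(l) = 6 - 3*(l + 2*l²)/l (N(l) = 6 - 3*((l² + l*l) + l)/l = 6 - 3*((l² + l²) + l)/l = 6 - 3*(2*l² + l)/l = 6 - 3*(l + 2*l²)/l)
Z(8, 1/(-8 + 7))*N(-10) = ((⅐)*8)*(3 - 6*(-10)) = 8*(3 + 60)/7 = (8/7)*63 = 72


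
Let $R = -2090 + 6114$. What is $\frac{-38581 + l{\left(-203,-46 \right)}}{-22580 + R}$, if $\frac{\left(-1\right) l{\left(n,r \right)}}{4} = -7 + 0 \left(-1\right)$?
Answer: $\frac{38553}{18556} \approx 2.0777$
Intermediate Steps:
$R = 4024$
$l{\left(n,r \right)} = 28$ ($l{\left(n,r \right)} = - 4 \left(-7 + 0 \left(-1\right)\right) = - 4 \left(-7 + 0\right) = \left(-4\right) \left(-7\right) = 28$)
$\frac{-38581 + l{\left(-203,-46 \right)}}{-22580 + R} = \frac{-38581 + 28}{-22580 + 4024} = - \frac{38553}{-18556} = \left(-38553\right) \left(- \frac{1}{18556}\right) = \frac{38553}{18556}$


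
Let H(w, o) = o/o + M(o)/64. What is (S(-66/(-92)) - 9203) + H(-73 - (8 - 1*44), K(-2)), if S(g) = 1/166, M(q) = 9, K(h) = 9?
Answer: -48880245/5312 ≈ -9201.9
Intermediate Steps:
S(g) = 1/166
H(w, o) = 73/64 (H(w, o) = o/o + 9/64 = 1 + 9*(1/64) = 1 + 9/64 = 73/64)
(S(-66/(-92)) - 9203) + H(-73 - (8 - 1*44), K(-2)) = (1/166 - 9203) + 73/64 = -1527697/166 + 73/64 = -48880245/5312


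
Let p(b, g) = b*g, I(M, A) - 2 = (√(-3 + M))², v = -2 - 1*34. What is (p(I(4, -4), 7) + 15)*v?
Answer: -1296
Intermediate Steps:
v = -36 (v = -2 - 34 = -36)
I(M, A) = -1 + M (I(M, A) = 2 + (√(-3 + M))² = 2 + (-3 + M) = -1 + M)
(p(I(4, -4), 7) + 15)*v = ((-1 + 4)*7 + 15)*(-36) = (3*7 + 15)*(-36) = (21 + 15)*(-36) = 36*(-36) = -1296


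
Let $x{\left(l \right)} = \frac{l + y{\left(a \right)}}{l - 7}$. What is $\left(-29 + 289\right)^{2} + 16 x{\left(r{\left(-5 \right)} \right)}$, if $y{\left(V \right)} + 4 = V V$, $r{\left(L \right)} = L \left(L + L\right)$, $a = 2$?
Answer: $\frac{2907600}{43} \approx 67619.0$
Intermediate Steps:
$r{\left(L \right)} = 2 L^{2}$ ($r{\left(L \right)} = L 2 L = 2 L^{2}$)
$y{\left(V \right)} = -4 + V^{2}$ ($y{\left(V \right)} = -4 + V V = -4 + V^{2}$)
$x{\left(l \right)} = \frac{l}{-7 + l}$ ($x{\left(l \right)} = \frac{l - \left(4 - 2^{2}\right)}{l - 7} = \frac{l + \left(-4 + 4\right)}{-7 + l} = \frac{l + 0}{-7 + l} = \frac{l}{-7 + l}$)
$\left(-29 + 289\right)^{2} + 16 x{\left(r{\left(-5 \right)} \right)} = \left(-29 + 289\right)^{2} + 16 \frac{2 \left(-5\right)^{2}}{-7 + 2 \left(-5\right)^{2}} = 260^{2} + 16 \frac{2 \cdot 25}{-7 + 2 \cdot 25} = 67600 + 16 \frac{50}{-7 + 50} = 67600 + 16 \cdot \frac{50}{43} = 67600 + \frac{800}{43} = \frac{2907600}{43}$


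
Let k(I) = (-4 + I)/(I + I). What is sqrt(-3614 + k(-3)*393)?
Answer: I*sqrt(12622)/2 ≈ 56.174*I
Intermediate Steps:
k(I) = (-4 + I)/(2*I) (k(I) = (-4 + I)/((2*I)) = (-4 + I)*(1/(2*I)) = (-4 + I)/(2*I))
sqrt(-3614 + k(-3)*393) = sqrt(-3614 + ((1/2)*(-4 - 3)/(-3))*393) = sqrt(-3614 + ((1/2)*(-1/3)*(-7))*393) = sqrt(-3614 + (7/6)*393) = sqrt(-3614 + 917/2) = sqrt(-6311/2) = I*sqrt(12622)/2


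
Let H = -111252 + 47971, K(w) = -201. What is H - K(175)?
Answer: -63080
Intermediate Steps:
H = -63281
H - K(175) = -63281 - 1*(-201) = -63281 + 201 = -63080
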